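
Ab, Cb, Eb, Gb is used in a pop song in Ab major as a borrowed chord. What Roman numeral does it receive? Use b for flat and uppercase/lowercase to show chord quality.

i7

Ab is scale degree 1 in Ab major. Diatonically Ab major has Ab (I) on that degree; Ab–Cb–Eb–Gb is instead the minor-seventh chord native to Ab minor, so it takes the label i7.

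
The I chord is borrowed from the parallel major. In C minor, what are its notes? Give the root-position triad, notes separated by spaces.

The root, C, is scale degree 1 — the same note in C minor and C major; only the chord quality changes. Stacking thirds in C major on C gives C–E–G.

C E G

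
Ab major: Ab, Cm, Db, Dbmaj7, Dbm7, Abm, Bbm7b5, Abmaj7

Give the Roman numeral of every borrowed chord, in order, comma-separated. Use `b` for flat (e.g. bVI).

Ab major has the diatonic set Ab, Bbm, Cm, Db, Eb, Fm, Gdim. Ab, Cm, Db, Dbmaj7 and Abmaj7 are all diatonic. Dbm7 (Db–Fb–Ab–Cb) doesn't fit — on degree 4 Ab major would have Db (IV). Dbm7 is the degree-4 chord of Ab minor, so it is the borrowed iv7. But Abm (Ab–Cb–Eb) is foreign: the diatonic I on degree 1 is Ab, whereas Abm comes from Ab minor. It is labeled i. Bbm7b5 (Bb–Db–Fb–Ab) doesn't fit — on degree 2 Ab major would have Bbm (ii). Bbm7b5 is the degree-2 chord of Ab minor, so it is the borrowed iiø7.

iv7, i, iiø7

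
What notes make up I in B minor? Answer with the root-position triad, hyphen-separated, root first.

B-D#-F#

The root, B, is scale degree 1 — the same note in B minor and B major; only the chord quality changes. Building the major chord from the parallel major on B: B–D#–F#.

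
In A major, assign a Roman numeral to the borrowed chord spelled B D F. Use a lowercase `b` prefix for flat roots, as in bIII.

The root B is the diatonic 2nd degree of A major; the borrowing shows in the chord quality. Diatonically A major has Bm (ii) on that degree; B–D–F is instead the diminished chord native to A minor, so it takes the label ii°.

ii°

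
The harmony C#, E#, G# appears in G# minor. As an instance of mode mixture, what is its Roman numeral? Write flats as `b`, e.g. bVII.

The root C# is the diatonic 4th degree of G# minor; the borrowing shows in the chord quality. The diatonic chord on degree 4 would be C#m (iv), but C#–E#–G# is the major chord from G# major. As a borrowed chord it is labeled IV.

IV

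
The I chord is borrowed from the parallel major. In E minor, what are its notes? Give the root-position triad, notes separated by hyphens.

E-G#-B

I is built on scale degree 1, which is E in both E minor and its parallel. Building the major chord from the parallel major on E: E–G#–B.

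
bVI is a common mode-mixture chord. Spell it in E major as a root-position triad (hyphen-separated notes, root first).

C-E-G

The root of bVI is the lowered 6th degree: C# becomes C. Stacking thirds in E minor on C gives C–E–G.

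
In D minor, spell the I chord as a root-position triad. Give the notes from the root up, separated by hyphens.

I is built on scale degree 1, which is D in both D minor and its parallel. Building the major chord from the parallel major on D: D–F#–A.

D-F#-A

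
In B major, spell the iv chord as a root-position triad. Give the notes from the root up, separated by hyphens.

iv is built on scale degree 4, which is E in both B major and its parallel. Stacking thirds in B minor on E gives E–G–B.

E-G-B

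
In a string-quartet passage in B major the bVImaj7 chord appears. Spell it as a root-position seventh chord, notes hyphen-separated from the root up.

bVImaj7 is built on the lowered scale degree 6. In B major degree 6 is G#; lowered it becomes G. Stacking thirds in B minor on G gives G–B–D–F#.

G-B-D-F#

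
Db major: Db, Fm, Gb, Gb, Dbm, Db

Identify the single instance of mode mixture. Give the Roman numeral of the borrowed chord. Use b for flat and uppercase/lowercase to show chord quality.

The diatonic triads in Db major are Db, Ebm, Fm, Gb, Ab, Bbm, Cdim. Db, Fm and Gb are all diatonic. But Dbm (Db–Fb–Ab) is foreign: the diatonic I on degree 1 is Db, whereas Dbm comes from Db minor. It is labeled i.

i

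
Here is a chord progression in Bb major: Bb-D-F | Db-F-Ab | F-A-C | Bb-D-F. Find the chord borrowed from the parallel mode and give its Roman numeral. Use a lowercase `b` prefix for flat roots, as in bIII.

bIII

In Bb major the diatonic chords are Bb, Cm, Dm, Eb, F, Gm, Adim. Bb–D–F = Bb and F–A–C = F both belong to that set. Db–F–Ab is not: scale degree 3 in Bb major carries Dm (iii). In Bb minor the chord on that degree is Db, so here it functions as bIII, borrowed from the parallel minor.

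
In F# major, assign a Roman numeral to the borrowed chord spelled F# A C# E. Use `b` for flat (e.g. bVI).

F# is scale degree 1 in F# major. The diatonic chord on degree 1 would be F# (I), but F#–A–C#–E is the minor-seventh chord from F# minor. As a borrowed chord it is labeled i7.

i7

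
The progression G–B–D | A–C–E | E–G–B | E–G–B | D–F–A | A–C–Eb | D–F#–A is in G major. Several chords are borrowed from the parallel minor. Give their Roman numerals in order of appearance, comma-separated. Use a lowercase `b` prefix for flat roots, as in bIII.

In G major the diatonic chords are G, Am, Bm, C, D, Em, F#dim. G–B–D = G, A–C–E = Am, E–G–B = Em and D–F#–A = D are all diatonic. But D–F–A is foreign: the diatonic V on degree 5 is D, whereas Dm comes from G minor. It is labeled v. A–C–Eb doesn't fit — on degree 2 G major would have Am (ii). Adim is the degree-2 chord of G minor, so it is the borrowed ii°.

v, ii°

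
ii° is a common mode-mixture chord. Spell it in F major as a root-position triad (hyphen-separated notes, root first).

ii° is built on scale degree 2, which is G in both F major and its parallel. In F minor the chord on G is G–Bb–Db.

G-Bb-Db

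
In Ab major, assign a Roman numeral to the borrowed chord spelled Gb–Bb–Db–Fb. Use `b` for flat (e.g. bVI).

The root Gb is the lowered 7th scale degree — diatonically Ab major has G there. Diatonically Ab major has Gdim (vii°) on that degree; Gb–Bb–Db–Fb is instead the dominant-seventh chord native to Ab minor, so it takes the label bVII7.

bVII7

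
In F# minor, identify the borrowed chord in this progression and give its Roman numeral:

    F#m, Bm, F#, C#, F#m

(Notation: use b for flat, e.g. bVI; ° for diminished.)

I

In F# minor (with V from harmonic minor) the diatonic chords are F#m, G#dim, A, Bm, C#, D, E. Of the given chords, F#m, Bm and C# are diatonic. F# (F#–A#–C#) doesn't fit — on degree 1 F# minor would have F#m (i). F# is the degree-1 chord of F# major, so it is the borrowed I.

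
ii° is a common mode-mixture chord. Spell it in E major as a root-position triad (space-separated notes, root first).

The root, F#, is scale degree 2 — the same note in E major and E minor; only the chord quality changes. Stacking thirds in E minor on F# gives F#–A–C.

F# A C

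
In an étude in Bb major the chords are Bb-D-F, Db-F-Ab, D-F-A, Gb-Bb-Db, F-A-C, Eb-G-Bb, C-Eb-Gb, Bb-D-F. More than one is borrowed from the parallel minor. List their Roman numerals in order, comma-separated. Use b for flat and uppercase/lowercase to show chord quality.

In Bb major the diatonic chords are Bb, Cm, Dm, Eb, F, Gm, Adim. Bb–D–F = Bb, D–F–A = Dm, F–A–C = F and Eb–G–Bb = Eb all belong to that set. But Db–F–Ab is foreign: the diatonic iii on degree 3 is Dm, whereas Db comes from Bb minor. It is labeled bIII. Gb–Bb–Db is not: scale degree 6 in Bb major carries Gm (vi). In Bb minor the chord on that degree is Gb, so here it functions as bVI, borrowed from the parallel minor. C–Eb–Gb is not: scale degree 2 in Bb major carries Cm (ii). In Bb minor the chord on that degree is Cdim, so here it functions as ii°, borrowed from the parallel minor.

bIII, bVI, ii°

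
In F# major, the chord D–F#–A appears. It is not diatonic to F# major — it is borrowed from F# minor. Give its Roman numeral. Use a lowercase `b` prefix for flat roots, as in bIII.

bVI

The root D is the lowered 6th scale degree — diatonically F# major has D# there. Diatonically F# major has D#m (vi) on that degree; D–F#–A is instead the major chord native to F# minor, so it takes the label bVI.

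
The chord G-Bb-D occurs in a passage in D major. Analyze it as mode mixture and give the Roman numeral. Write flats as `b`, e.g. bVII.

iv

The root G is the diatonic 4th degree of D major; the borrowing shows in the chord quality. G–Bb–D is a minor chord — the form found in D minor, not the diatonic IV (G). Borrowed into D major it is written iv.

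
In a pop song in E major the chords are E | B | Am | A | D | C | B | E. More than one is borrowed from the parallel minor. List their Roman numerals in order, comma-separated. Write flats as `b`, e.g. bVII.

E major has the diatonic set E, F#m, G#m, A, B, C#m, D#dim. Of the given chords, E, B and A are diatonic. Am (A–C–E) is not: scale degree 4 in E major carries A (IV). In E minor the chord on that degree is Am, so here it functions as iv, borrowed from the parallel minor. But D (D–F#–A) is foreign: the diatonic vii° on degree 7 is D#dim, whereas D comes from E minor. It is labeled bVII. C (C–E–G) is not: scale degree 6 in E major carries C#m (vi). In E minor the chord on that degree is C, so here it functions as bVI, borrowed from the parallel minor.

iv, bVII, bVI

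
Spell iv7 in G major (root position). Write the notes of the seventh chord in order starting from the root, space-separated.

iv7 is built on scale degree 4, which is C in both G major and its parallel. In G minor the chord on C is C–Eb–G–Bb.

C Eb G Bb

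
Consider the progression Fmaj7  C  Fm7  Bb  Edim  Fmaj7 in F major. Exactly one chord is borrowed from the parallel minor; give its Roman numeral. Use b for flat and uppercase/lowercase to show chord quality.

i7

The diatonic triads in F major are F, Gm, Am, Bb, C, Dm, Edim. Of the given chords, Fmaj7, C, Bb and Edim are diatonic. Fm7 (F–Ab–C–Eb) is not: scale degree 1 in F major carries F (I). In F minor the chord on that degree is Fm7, so here it functions as i7, borrowed from the parallel minor.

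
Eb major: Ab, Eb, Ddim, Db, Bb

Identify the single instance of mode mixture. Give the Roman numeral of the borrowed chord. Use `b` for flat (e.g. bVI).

Eb major has the diatonic set Eb, Fm, Gm, Ab, Bb, Cm, Ddim. Ab, Eb, Ddim and Bb all belong to that set. Db (Db–F–Ab) doesn't fit — on degree 7 Eb major would have Ddim (vii°). Db is the degree-7 chord of Eb minor, so it is the borrowed bVII.

bVII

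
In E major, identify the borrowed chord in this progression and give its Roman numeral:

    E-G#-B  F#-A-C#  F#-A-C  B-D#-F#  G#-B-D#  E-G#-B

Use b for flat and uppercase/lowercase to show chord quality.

E major has the diatonic set E, F#m, G#m, A, B, C#m, D#dim. Of the given chords, E–G#–B = E, F#–A–C# = F#m, B–D#–F# = B and G#–B–D# = G#m are diatonic. F#–A–C doesn't fit — on degree 2 E major would have F#m (ii). F#dim is the degree-2 chord of E minor, so it is the borrowed ii°.

ii°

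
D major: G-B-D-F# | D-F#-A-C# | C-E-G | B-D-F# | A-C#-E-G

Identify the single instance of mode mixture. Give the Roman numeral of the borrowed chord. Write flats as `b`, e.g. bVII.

bVII

In D major the diatonic chords are D, Em, F#m, G, A, Bm, C#dim. G–B–D–F# = Gmaj7, D–F#–A–C# = Dmaj7, B–D–F# = Bm and A–C#–E–G = A7 are all diatonic. C–E–G doesn't fit — on degree 7 D major would have C#dim (vii°). C is the degree-7 chord of D minor, so it is the borrowed bVII.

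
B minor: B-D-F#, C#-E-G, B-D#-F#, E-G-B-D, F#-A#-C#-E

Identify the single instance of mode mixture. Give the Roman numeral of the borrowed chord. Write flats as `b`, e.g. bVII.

I

B minor has the diatonic set Bm, C#dim, D, Em, F#, G, A (with V from harmonic minor). B–D–F# = Bm, C#–E–G = C#dim, E–G–B–D = Em7 and F#–A#–C#–E = F#7 are all diatonic. But B–D#–F# is foreign: the diatonic i on degree 1 is Bm, whereas B comes from B major. It is labeled I.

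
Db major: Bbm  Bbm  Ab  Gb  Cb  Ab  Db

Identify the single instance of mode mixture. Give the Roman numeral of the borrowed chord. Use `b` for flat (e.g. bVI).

bVII

Db major has the diatonic set Db, Ebm, Fm, Gb, Ab, Bbm, Cdim. Bbm, Ab, Gb and Db are all diatonic. Cb (Cb–Eb–Gb) is not: scale degree 7 in Db major carries Cdim (vii°). In Db minor the chord on that degree is Cb, so here it functions as bVII, borrowed from the parallel minor.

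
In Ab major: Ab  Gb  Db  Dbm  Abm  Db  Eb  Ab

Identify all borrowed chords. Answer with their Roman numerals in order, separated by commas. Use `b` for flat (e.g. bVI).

The diatonic triads in Ab major are Ab, Bbm, Cm, Db, Eb, Fm, Gdim. Of the given chords, Ab, Db and Eb are diatonic. But Gb (Gb–Bb–Db) is foreign: the diatonic vii° on degree 7 is Gdim, whereas Gb comes from Ab minor. It is labeled bVII. Dbm (Db–Fb–Ab) doesn't fit — on degree 4 Ab major would have Db (IV). Dbm is the degree-4 chord of Ab minor, so it is the borrowed iv. But Abm (Ab–Cb–Eb) is foreign: the diatonic I on degree 1 is Ab, whereas Abm comes from Ab minor. It is labeled i.

bVII, iv, i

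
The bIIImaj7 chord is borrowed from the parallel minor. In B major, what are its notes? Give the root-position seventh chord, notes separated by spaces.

D F# A C#

bIIImaj7 is built on the lowered scale degree 3. In B major degree 3 is D#; lowered it becomes D. Stacking thirds in B minor on D gives D–F#–A–C#.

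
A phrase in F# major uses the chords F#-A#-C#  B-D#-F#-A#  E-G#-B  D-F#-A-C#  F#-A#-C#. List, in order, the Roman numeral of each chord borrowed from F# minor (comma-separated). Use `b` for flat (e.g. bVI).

bVII, bVImaj7

F# major has the diatonic set F#, G#m, A#m, B, C#, D#m, E#dim. F#–A#–C# = F# and B–D#–F#–A# = Bmaj7 both belong to that set. But E–G#–B is foreign: the diatonic vii° on degree 7 is E#dim, whereas E comes from F# minor. It is labeled bVII. But D–F#–A–C# is foreign: the diatonic vi on degree 6 is D#m, whereas Dmaj7 comes from F# minor. It is labeled bVImaj7.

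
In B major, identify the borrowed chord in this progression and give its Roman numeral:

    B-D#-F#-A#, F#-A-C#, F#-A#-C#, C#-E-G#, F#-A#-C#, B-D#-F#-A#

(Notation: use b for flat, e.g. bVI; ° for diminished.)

In B major the diatonic chords are B, C#m, D#m, E, F#, G#m, A#dim. B–D#–F#–A# = Bmaj7, F#–A#–C# = F# and C#–E–G# = C#m all belong to that set. F#–A–C# doesn't fit — on degree 5 B major would have F# (V). F#m is the degree-5 chord of B minor, so it is the borrowed v.

v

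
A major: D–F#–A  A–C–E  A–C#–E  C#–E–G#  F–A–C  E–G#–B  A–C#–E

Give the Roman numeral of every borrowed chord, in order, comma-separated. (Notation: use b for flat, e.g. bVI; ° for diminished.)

The diatonic triads in A major are A, Bm, C#m, D, E, F#m, G#dim. Of the given chords, D–F#–A = D, A–C#–E = A, C#–E–G# = C#m and E–G#–B = E are diatonic. A–C–E doesn't fit — on degree 1 A major would have A (I). Am is the degree-1 chord of A minor, so it is the borrowed i. But F–A–C is foreign: the diatonic vi on degree 6 is F#m, whereas F comes from A minor. It is labeled bVI.

i, bVI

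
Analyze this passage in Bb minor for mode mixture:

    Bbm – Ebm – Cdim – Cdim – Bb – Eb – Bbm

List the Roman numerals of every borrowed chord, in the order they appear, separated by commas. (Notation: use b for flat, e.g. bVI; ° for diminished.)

Bb minor has the diatonic set Bbm, Cdim, Db, Ebm, F, Gb, Ab (with V from harmonic minor). Bbm, Ebm and Cdim all belong to that set. But Bb (Bb–D–F) is foreign: the diatonic i on degree 1 is Bbm, whereas Bb comes from Bb major. It is labeled I. Eb (Eb–G–Bb) is not: scale degree 4 in Bb minor carries Ebm (iv). In Bb major the chord on that degree is Eb, so here it functions as IV, borrowed from the parallel major.

I, IV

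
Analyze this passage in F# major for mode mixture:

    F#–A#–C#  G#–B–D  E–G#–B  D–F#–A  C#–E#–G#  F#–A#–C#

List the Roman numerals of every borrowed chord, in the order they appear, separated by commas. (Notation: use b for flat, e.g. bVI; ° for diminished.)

The diatonic triads in F# major are F#, G#m, A#m, B, C#, D#m, E#dim. F#–A#–C# = F# and C#–E#–G# = C# are both diatonic. G#–B–D doesn't fit — on degree 2 F# major would have G#m (ii). G#dim is the degree-2 chord of F# minor, so it is the borrowed ii°. But E–G#–B is foreign: the diatonic vii° on degree 7 is E#dim, whereas E comes from F# minor. It is labeled bVII. D–F#–A doesn't fit — on degree 6 F# major would have D#m (vi). D is the degree-6 chord of F# minor, so it is the borrowed bVI.

ii°, bVII, bVI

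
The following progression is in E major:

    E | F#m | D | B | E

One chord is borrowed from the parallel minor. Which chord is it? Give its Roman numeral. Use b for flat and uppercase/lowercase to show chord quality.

E major has the diatonic set E, F#m, G#m, A, B, C#m, D#dim. E, F#m and B are all diatonic. D (D–F#–A) doesn't fit — on degree 7 E major would have D#dim (vii°). D is the degree-7 chord of E minor, so it is the borrowed bVII.

bVII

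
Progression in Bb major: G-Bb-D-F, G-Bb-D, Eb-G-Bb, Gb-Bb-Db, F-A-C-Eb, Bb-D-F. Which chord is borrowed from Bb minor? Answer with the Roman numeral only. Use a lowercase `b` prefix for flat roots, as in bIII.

In Bb major the diatonic chords are Bb, Cm, Dm, Eb, F, Gm, Adim. Of the given chords, G–Bb–D–F = Gm7, G–Bb–D = Gm, Eb–G–Bb = Eb, F–A–C–Eb = F7 and Bb–D–F = Bb are diatonic. Gb–Bb–Db is not: scale degree 6 in Bb major carries Gm (vi). In Bb minor the chord on that degree is Gb, so here it functions as bVI, borrowed from the parallel minor.

bVI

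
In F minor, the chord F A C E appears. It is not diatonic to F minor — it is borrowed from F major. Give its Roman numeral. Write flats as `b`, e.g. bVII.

F is scale degree 1 in F minor. Diatonically F minor has Fm (i) on that degree; F–A–C–E is instead the major-seventh chord native to F major, so it takes the label Imaj7.

Imaj7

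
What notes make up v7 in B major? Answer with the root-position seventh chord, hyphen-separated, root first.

F#-A-C#-E

The root, F#, is scale degree 5 — the same note in B major and B minor; only the chord quality changes. Stacking thirds in B minor on F# gives F#–A–C#–E.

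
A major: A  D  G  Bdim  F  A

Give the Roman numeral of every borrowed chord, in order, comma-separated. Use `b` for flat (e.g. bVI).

The diatonic triads in A major are A, Bm, C#m, D, E, F#m, G#dim. A and D are both diatonic. But G (G–B–D) is foreign: the diatonic vii° on degree 7 is G#dim, whereas G comes from A minor. It is labeled bVII. Bdim (B–D–F) is not: scale degree 2 in A major carries Bm (ii). In A minor the chord on that degree is Bdim, so here it functions as ii°, borrowed from the parallel minor. But F (F–A–C) is foreign: the diatonic vi on degree 6 is F#m, whereas F comes from A minor. It is labeled bVI.

bVII, ii°, bVI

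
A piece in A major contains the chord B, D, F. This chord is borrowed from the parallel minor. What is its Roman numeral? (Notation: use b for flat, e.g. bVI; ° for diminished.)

ii°

The root B is the diatonic 2nd degree of A major; the borrowing shows in the chord quality. Diatonically A major has Bm (ii) on that degree; B–D–F is instead the diminished chord native to A minor, so it takes the label ii°.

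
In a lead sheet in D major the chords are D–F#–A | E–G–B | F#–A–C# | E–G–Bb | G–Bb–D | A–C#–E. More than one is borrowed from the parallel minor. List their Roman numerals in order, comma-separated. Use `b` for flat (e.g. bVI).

ii°, iv

D major has the diatonic set D, Em, F#m, G, A, Bm, C#dim. Of the given chords, D–F#–A = D, E–G–B = Em, F#–A–C# = F#m and A–C#–E = A are diatonic. But E–G–Bb is foreign: the diatonic ii on degree 2 is Em, whereas Edim comes from D minor. It is labeled ii°. But G–Bb–D is foreign: the diatonic IV on degree 4 is G, whereas Gm comes from D minor. It is labeled iv.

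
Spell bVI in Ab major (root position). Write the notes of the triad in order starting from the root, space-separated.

bVI is built on the lowered scale degree 6. In Ab major degree 6 is F; lowered it becomes Fb. In Ab minor the chord on Fb is Fb–Ab–Cb.

Fb Ab Cb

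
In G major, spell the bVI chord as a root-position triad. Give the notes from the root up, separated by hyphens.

Scale degree 6 in G major is E. bVI uses the lowered form, Eb, taken from G minor. In G minor the chord on Eb is Eb–G–Bb.

Eb-G-Bb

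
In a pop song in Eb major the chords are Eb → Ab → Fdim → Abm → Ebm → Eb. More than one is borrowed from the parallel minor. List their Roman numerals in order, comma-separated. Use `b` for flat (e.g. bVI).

ii°, iv, i

In Eb major the diatonic chords are Eb, Fm, Gm, Ab, Bb, Cm, Ddim. Of the given chords, Eb and Ab are diatonic. Fdim (F–Ab–Cb) doesn't fit — on degree 2 Eb major would have Fm (ii). Fdim is the degree-2 chord of Eb minor, so it is the borrowed ii°. Abm (Ab–Cb–Eb) is not: scale degree 4 in Eb major carries Ab (IV). In Eb minor the chord on that degree is Abm, so here it functions as iv, borrowed from the parallel minor. Ebm (Eb–Gb–Bb) doesn't fit — on degree 1 Eb major would have Eb (I). Ebm is the degree-1 chord of Eb minor, so it is the borrowed i.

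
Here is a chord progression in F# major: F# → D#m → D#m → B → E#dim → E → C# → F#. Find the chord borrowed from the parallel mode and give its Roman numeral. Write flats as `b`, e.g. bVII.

bVII

F# major has the diatonic set F#, G#m, A#m, B, C#, D#m, E#dim. F#, D#m, B, E#dim and C# all belong to that set. But E (E–G#–B) is foreign: the diatonic vii° on degree 7 is E#dim, whereas E comes from F# minor. It is labeled bVII.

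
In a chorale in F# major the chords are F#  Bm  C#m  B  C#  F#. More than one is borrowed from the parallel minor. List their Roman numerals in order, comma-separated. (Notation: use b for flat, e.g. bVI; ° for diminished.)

In F# major the diatonic chords are F#, G#m, A#m, B, C#, D#m, E#dim. F#, B and C# are all diatonic. But Bm (B–D–F#) is foreign: the diatonic IV on degree 4 is B, whereas Bm comes from F# minor. It is labeled iv. C#m (C#–E–G#) doesn't fit — on degree 5 F# major would have C# (V). C#m is the degree-5 chord of F# minor, so it is the borrowed v.

iv, v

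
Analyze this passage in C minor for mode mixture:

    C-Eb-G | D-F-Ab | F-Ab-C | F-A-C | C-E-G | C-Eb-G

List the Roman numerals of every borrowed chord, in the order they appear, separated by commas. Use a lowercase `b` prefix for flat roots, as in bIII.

IV, I

C minor has the diatonic set Cm, Ddim, Eb, Fm, G, Ab, Bb (with V from harmonic minor). C–Eb–G = Cm, D–F–Ab = Ddim and F–Ab–C = Fm all belong to that set. F–A–C doesn't fit — on degree 4 C minor would have Fm (iv). F is the degree-4 chord of C major, so it is the borrowed IV. But C–E–G is foreign: the diatonic i on degree 1 is Cm, whereas C comes from C major. It is labeled I.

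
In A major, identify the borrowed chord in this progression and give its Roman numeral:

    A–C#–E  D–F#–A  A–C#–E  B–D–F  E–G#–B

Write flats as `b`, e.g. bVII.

ii°

A major has the diatonic set A, Bm, C#m, D, E, F#m, G#dim. A–C#–E = A, D–F#–A = D and E–G#–B = E are all diatonic. B–D–F is not: scale degree 2 in A major carries Bm (ii). In A minor the chord on that degree is Bdim, so here it functions as ii°, borrowed from the parallel minor.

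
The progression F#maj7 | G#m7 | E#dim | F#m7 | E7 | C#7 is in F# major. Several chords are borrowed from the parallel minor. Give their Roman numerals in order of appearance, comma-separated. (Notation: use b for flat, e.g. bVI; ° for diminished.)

In F# major the diatonic chords are F#, G#m, A#m, B, C#, D#m, E#dim. F#maj7, G#m7, E#dim and C#7 all belong to that set. F#m7 (F#–A–C#–E) is not: scale degree 1 in F# major carries F# (I). In F# minor the chord on that degree is F#m7, so here it functions as i7, borrowed from the parallel minor. E7 (E–G#–B–D) is not: scale degree 7 in F# major carries E#dim (vii°). In F# minor the chord on that degree is E7, so here it functions as bVII7, borrowed from the parallel minor.

i7, bVII7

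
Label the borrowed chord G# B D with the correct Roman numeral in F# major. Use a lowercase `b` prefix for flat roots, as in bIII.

The root G# is the diatonic 2nd degree of F# major; the borrowing shows in the chord quality. Diatonically F# major has G#m (ii) on that degree; G#–B–D is instead the diminished chord native to F# minor, so it takes the label ii°.

ii°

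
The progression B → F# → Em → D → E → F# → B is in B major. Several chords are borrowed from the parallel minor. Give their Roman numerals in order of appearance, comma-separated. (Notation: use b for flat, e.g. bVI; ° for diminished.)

In B major the diatonic chords are B, C#m, D#m, E, F#, G#m, A#dim. Of the given chords, B, F# and E are diatonic. Em (E–G–B) is not: scale degree 4 in B major carries E (IV). In B minor the chord on that degree is Em, so here it functions as iv, borrowed from the parallel minor. D (D–F#–A) doesn't fit — on degree 3 B major would have D#m (iii). D is the degree-3 chord of B minor, so it is the borrowed bIII.

iv, bIII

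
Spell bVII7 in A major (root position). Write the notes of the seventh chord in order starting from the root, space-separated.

Scale degree 7 in A major is G#. bVII7 uses the lowered form, G, taken from A minor. In A minor the chord on G is G–B–D–F.

G B D F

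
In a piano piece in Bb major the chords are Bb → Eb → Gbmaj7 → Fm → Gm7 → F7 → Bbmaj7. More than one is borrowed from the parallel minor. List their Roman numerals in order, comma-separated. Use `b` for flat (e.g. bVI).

The diatonic triads in Bb major are Bb, Cm, Dm, Eb, F, Gm, Adim. Bb, Eb, Gm7, F7 and Bbmaj7 all belong to that set. Gbmaj7 (Gb–Bb–Db–F) doesn't fit — on degree 6 Bb major would have Gm (vi). Gbmaj7 is the degree-6 chord of Bb minor, so it is the borrowed bVImaj7. Fm (F–Ab–C) is not: scale degree 5 in Bb major carries F (V). In Bb minor the chord on that degree is Fm, so here it functions as v, borrowed from the parallel minor.

bVImaj7, v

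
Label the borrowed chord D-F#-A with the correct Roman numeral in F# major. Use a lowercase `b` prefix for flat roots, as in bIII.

bVI

D is the lowered form of scale degree 6 in F# major (the diatonic degree 6 is D#). Diatonically F# major has D#m (vi) on that degree; D–F#–A is instead the major chord native to F# minor, so it takes the label bVI.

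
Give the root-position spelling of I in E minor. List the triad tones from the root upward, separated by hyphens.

I is built on scale degree 1, which is E in both E minor and its parallel. In E major the chord on E is E–G#–B.

E-G#-B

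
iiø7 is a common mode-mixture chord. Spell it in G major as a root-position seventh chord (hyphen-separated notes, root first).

A-C-Eb-G

The root, A, is scale degree 2 — the same note in G major and G minor; only the chord quality changes. Building the half-diminished-seventh chord from the parallel minor on A: A–C–Eb–G.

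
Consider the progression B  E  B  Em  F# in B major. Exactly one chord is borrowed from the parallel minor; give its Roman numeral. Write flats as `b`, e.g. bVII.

B major has the diatonic set B, C#m, D#m, E, F#, G#m, A#dim. B, E and F# are all diatonic. But Em (E–G–B) is foreign: the diatonic IV on degree 4 is E, whereas Em comes from B minor. It is labeled iv.

iv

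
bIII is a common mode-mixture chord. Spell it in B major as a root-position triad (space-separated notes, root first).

D F# A

Scale degree 3 in B major is D#. bIII uses the lowered form, D, taken from B minor. Stacking thirds in B minor on D gives D–F#–A.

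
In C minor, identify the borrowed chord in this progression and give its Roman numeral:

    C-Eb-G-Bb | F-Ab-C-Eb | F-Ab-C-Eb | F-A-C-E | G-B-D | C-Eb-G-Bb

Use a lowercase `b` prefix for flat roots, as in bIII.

The diatonic triads in C minor (with V from harmonic minor) are Cm, Ddim, Eb, Fm, G, Ab, Bb. Of the given chords, C–Eb–G–Bb = Cm7, F–Ab–C–Eb = Fm7 and G–B–D = G are diatonic. But F–A–C–E is foreign: the diatonic iv on degree 4 is Fm, whereas Fmaj7 comes from C major. It is labeled IVmaj7.

IVmaj7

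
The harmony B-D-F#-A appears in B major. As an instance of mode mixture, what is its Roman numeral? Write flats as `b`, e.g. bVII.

The root B is the diatonic 1st degree of B major; the borrowing shows in the chord quality. The diatonic chord on degree 1 would be B (I), but B–D–F#–A is the minor-seventh chord from B minor. As a borrowed chord it is labeled i7.

i7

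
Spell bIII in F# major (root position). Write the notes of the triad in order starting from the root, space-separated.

bIII is built on the lowered scale degree 3. In F# major degree 3 is A#; lowered it becomes A. In F# minor the chord on A is A–C#–E.

A C# E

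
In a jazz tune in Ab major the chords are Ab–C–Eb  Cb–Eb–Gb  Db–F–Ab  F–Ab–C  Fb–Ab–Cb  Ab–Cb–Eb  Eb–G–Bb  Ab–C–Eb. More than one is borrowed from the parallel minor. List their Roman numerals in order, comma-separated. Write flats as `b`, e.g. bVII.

bIII, bVI, i

Ab major has the diatonic set Ab, Bbm, Cm, Db, Eb, Fm, Gdim. Ab–C–Eb = Ab, Db–F–Ab = Db, F–Ab–C = Fm and Eb–G–Bb = Eb are all diatonic. Cb–Eb–Gb is not: scale degree 3 in Ab major carries Cm (iii). In Ab minor the chord on that degree is Cb, so here it functions as bIII, borrowed from the parallel minor. Fb–Ab–Cb doesn't fit — on degree 6 Ab major would have Fm (vi). Fb is the degree-6 chord of Ab minor, so it is the borrowed bVI. Ab–Cb–Eb doesn't fit — on degree 1 Ab major would have Ab (I). Abm is the degree-1 chord of Ab minor, so it is the borrowed i.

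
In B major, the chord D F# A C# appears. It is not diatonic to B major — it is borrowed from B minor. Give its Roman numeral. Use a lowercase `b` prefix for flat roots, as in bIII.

bIIImaj7

In B major scale degree 3 is D#; D is its lowered form, from B minor. D–F#–A–C# is a major-seventh chord — the form found in B minor, not the diatonic iii (D#m). Borrowed into B major it is written bIIImaj7.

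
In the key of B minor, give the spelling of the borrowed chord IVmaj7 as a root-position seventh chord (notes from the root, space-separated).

IVmaj7 is built on scale degree 4, which is E in both B minor and its parallel. Stacking thirds in B major on E gives E–G#–B–D#.

E G# B D#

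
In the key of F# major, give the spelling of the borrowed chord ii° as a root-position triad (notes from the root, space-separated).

The root, G#, is scale degree 2 — the same note in F# major and F# minor; only the chord quality changes. Stacking thirds in F# minor on G# gives G#–B–D.

G# B D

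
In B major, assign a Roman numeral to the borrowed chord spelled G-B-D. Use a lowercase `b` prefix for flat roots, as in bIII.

In B major scale degree 6 is G#; G is its lowered form, from B minor. The diatonic chord on degree 6 would be G#m (vi), but G–B–D is the major chord from B minor. As a borrowed chord it is labeled bVI.

bVI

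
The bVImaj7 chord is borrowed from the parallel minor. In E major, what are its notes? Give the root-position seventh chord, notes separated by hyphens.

The root of bVImaj7 is the lowered 6th degree: C# becomes C. In E minor the chord on C is C–E–G–B.

C-E-G-B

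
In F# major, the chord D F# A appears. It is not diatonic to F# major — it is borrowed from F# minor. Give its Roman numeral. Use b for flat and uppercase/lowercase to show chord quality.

In F# major scale degree 6 is D#; D is its lowered form, from F# minor. The diatonic chord on degree 6 would be D#m (vi), but D–F#–A is the major chord from F# minor. As a borrowed chord it is labeled bVI.

bVI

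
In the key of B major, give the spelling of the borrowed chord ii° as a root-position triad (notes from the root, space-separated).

The root, C#, is scale degree 2 — the same note in B major and B minor; only the chord quality changes. Stacking thirds in B minor on C# gives C#–E–G.

C# E G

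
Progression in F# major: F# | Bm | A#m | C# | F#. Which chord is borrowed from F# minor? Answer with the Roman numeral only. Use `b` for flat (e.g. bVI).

In F# major the diatonic chords are F#, G#m, A#m, B, C#, D#m, E#dim. F#, A#m and C# all belong to that set. Bm (B–D–F#) is not: scale degree 4 in F# major carries B (IV). In F# minor the chord on that degree is Bm, so here it functions as iv, borrowed from the parallel minor.

iv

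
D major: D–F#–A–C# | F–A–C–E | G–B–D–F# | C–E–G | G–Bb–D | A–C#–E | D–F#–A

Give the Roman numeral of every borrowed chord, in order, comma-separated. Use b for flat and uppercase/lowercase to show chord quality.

D major has the diatonic set D, Em, F#m, G, A, Bm, C#dim. D–F#–A–C# = Dmaj7, G–B–D–F# = Gmaj7, A–C#–E = A and D–F#–A = D are all diatonic. But F–A–C–E is foreign: the diatonic iii on degree 3 is F#m, whereas Fmaj7 comes from D minor. It is labeled bIIImaj7. C–E–G doesn't fit — on degree 7 D major would have C#dim (vii°). C is the degree-7 chord of D minor, so it is the borrowed bVII. G–Bb–D doesn't fit — on degree 4 D major would have G (IV). Gm is the degree-4 chord of D minor, so it is the borrowed iv.

bIIImaj7, bVII, iv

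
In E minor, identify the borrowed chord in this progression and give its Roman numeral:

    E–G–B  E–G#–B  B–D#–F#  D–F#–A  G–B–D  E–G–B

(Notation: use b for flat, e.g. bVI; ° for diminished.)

E minor has the diatonic set Em, F#dim, G, Am, B, C, D (with V from harmonic minor). Of the given chords, E–G–B = Em, B–D#–F# = B, D–F#–A = D and G–B–D = G are diatonic. But E–G#–B is foreign: the diatonic i on degree 1 is Em, whereas E comes from E major. It is labeled I.

I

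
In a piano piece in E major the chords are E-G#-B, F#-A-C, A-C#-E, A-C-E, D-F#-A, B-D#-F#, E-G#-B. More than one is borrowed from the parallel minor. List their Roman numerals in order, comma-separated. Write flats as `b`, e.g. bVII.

ii°, iv, bVII

E major has the diatonic set E, F#m, G#m, A, B, C#m, D#dim. E–G#–B = E, A–C#–E = A and B–D#–F# = B all belong to that set. F#–A–C is not: scale degree 2 in E major carries F#m (ii). In E minor the chord on that degree is F#dim, so here it functions as ii°, borrowed from the parallel minor. A–C–E doesn't fit — on degree 4 E major would have A (IV). Am is the degree-4 chord of E minor, so it is the borrowed iv. D–F#–A doesn't fit — on degree 7 E major would have D#dim (vii°). D is the degree-7 chord of E minor, so it is the borrowed bVII.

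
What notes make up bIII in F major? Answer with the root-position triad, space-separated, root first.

Ab C Eb

bIII is built on the lowered scale degree 3. In F major degree 3 is A; lowered it becomes Ab. Building the major chord from the parallel minor on Ab: Ab–C–Eb.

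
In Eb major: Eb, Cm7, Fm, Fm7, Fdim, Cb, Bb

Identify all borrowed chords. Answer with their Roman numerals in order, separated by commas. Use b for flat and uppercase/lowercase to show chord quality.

Eb major has the diatonic set Eb, Fm, Gm, Ab, Bb, Cm, Ddim. Of the given chords, Eb, Cm7, Fm, Fm7 and Bb are diatonic. But Fdim (F–Ab–Cb) is foreign: the diatonic ii on degree 2 is Fm, whereas Fdim comes from Eb minor. It is labeled ii°. But Cb (Cb–Eb–Gb) is foreign: the diatonic vi on degree 6 is Cm, whereas Cb comes from Eb minor. It is labeled bVI.

ii°, bVI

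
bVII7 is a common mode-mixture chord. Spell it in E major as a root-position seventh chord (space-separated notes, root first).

Scale degree 7 in E major is D#. bVII7 uses the lowered form, D, taken from E minor. Stacking thirds in E minor on D gives D–F#–A–C.

D F# A C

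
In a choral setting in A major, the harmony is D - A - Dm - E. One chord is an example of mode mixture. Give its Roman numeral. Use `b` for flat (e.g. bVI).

iv

In A major the diatonic chords are A, Bm, C#m, D, E, F#m, G#dim. D, A and E are all diatonic. Dm (D–F–A) is not: scale degree 4 in A major carries D (IV). In A minor the chord on that degree is Dm, so here it functions as iv, borrowed from the parallel minor.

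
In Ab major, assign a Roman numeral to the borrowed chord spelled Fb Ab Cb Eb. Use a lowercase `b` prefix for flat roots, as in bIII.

bVImaj7

In Ab major scale degree 6 is F; Fb is its lowered form, from Ab minor. The diatonic chord on degree 6 would be Fm (vi), but Fb–Ab–Cb–Eb is the major-seventh chord from Ab minor. As a borrowed chord it is labeled bVImaj7.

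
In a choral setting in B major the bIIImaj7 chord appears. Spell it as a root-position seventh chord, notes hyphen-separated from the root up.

D-F#-A-C#

Scale degree 3 in B major is D#. bIIImaj7 uses the lowered form, D, taken from B minor. In B minor the chord on D is D–F#–A–C#.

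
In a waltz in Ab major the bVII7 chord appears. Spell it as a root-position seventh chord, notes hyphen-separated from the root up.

Gb-Bb-Db-Fb

Scale degree 7 in Ab major is G. bVII7 uses the lowered form, Gb, taken from Ab minor. Stacking thirds in Ab minor on Gb gives Gb–Bb–Db–Fb.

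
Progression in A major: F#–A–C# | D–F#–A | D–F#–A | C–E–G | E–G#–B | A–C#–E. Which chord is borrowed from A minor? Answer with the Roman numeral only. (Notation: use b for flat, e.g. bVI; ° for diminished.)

The diatonic triads in A major are A, Bm, C#m, D, E, F#m, G#dim. F#–A–C# = F#m, D–F#–A = D, E–G#–B = E and A–C#–E = A all belong to that set. But C–E–G is foreign: the diatonic iii on degree 3 is C#m, whereas C comes from A minor. It is labeled bIII.

bIII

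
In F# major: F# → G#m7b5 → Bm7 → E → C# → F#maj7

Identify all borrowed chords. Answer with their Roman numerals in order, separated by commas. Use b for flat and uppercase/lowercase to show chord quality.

iiø7, iv7, bVII

The diatonic triads in F# major are F#, G#m, A#m, B, C#, D#m, E#dim. F#, C# and F#maj7 are all diatonic. G#m7b5 (G#–B–D–F#) is not: scale degree 2 in F# major carries G#m (ii). In F# minor the chord on that degree is G#m7b5, so here it functions as iiø7, borrowed from the parallel minor. Bm7 (B–D–F#–A) is not: scale degree 4 in F# major carries B (IV). In F# minor the chord on that degree is Bm7, so here it functions as iv7, borrowed from the parallel minor. But E (E–G#–B) is foreign: the diatonic vii° on degree 7 is E#dim, whereas E comes from F# minor. It is labeled bVII.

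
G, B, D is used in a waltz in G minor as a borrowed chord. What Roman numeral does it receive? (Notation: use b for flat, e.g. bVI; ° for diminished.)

I

The root G is the diatonic 1st degree of G minor; the borrowing shows in the chord quality. G–B–D is a major chord — the form found in G major, not the diatonic i (Gm). Borrowed into G minor it is written I.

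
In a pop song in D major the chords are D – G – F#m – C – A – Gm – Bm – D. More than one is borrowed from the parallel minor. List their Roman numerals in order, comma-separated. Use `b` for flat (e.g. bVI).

bVII, iv

D major has the diatonic set D, Em, F#m, G, A, Bm, C#dim. Of the given chords, D, G, F#m, A and Bm are diatonic. C (C–E–G) is not: scale degree 7 in D major carries C#dim (vii°). In D minor the chord on that degree is C, so here it functions as bVII, borrowed from the parallel minor. Gm (G–Bb–D) doesn't fit — on degree 4 D major would have G (IV). Gm is the degree-4 chord of D minor, so it is the borrowed iv.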